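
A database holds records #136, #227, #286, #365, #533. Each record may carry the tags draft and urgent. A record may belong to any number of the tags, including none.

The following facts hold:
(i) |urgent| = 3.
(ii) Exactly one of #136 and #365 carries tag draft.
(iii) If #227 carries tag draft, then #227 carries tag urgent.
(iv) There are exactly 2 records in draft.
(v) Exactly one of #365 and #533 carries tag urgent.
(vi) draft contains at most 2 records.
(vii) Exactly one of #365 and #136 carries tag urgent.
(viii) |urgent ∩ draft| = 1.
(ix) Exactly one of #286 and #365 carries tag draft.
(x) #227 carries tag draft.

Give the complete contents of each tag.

From (x): #227 ∈ draft.
(iii): #227 ∈ urgent.
Suppose #136 ∈ draft: no assignment then satisfies all the clues, so #136 ∉ draft.

draft = {#227, #365}; urgent = {#136, #227, #533}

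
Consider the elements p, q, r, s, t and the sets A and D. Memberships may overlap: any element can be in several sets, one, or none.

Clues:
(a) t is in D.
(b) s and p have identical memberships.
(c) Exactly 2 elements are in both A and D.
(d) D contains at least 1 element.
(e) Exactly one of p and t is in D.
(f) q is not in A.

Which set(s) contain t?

t: A, D

From (a): t ∈ D.
From (f): q ∉ A.
(e) (exactly one): p ∉ D.
(b): s matches p: s ∉ D.
Suppose t ∉ A: no assignment then satisfies all the clues, so t ∈ A.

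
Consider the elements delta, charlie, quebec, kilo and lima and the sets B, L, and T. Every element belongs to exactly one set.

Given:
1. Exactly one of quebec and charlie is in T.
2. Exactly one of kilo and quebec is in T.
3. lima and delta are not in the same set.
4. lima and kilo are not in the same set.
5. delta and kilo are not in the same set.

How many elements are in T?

2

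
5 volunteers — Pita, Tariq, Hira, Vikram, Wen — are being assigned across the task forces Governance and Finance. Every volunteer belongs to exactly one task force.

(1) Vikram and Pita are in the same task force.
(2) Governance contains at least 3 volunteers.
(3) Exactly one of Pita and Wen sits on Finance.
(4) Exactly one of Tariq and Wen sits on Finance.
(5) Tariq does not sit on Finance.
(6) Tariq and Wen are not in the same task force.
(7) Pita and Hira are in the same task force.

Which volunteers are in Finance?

Finance = {Wen}

From (5): Tariq ∉ Finance.
(4) (exactly one): Wen ∈ Finance.
Only one task force left: Tariq ∈ Governance.
(3) (exactly one): Pita ∉ Finance.
(7): Hira matches Pita: Hira ∉ Finance.
Only one task force left: Pita ∈ Governance.
Only one task force left: Hira ∈ Governance.
(1): Vikram matches Pita: Vikram ∈ Governance.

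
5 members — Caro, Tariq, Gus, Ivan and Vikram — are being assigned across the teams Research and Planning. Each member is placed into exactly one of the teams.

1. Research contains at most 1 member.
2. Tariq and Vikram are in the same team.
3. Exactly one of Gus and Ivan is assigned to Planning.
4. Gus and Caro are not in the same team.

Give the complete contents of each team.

Research = {Gus}; Planning = {Caro, Ivan, Tariq, Vikram}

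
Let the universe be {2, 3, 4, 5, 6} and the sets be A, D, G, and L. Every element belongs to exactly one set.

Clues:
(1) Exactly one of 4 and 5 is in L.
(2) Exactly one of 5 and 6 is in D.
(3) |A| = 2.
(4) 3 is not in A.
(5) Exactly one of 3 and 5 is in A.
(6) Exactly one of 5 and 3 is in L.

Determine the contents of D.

From (4): 3 ∉ A.
(5) (exactly one): 5 ∈ A.
(6) (exactly one): 3 ∈ L.
(1) (exactly one): 4 ∈ L.
(2) (exactly one): 6 ∈ D.
(3): only 2 candidates remain for A, so all are in.

D = {6}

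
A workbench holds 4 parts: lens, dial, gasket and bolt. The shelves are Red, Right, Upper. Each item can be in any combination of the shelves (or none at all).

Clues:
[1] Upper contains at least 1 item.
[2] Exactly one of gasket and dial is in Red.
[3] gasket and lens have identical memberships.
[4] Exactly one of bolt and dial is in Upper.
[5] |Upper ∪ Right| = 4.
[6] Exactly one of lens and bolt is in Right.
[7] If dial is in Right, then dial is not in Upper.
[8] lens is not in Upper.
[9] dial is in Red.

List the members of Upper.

Upper = {bolt}

From (8): lens ∉ Upper.
From (9): dial ∈ Red.
(2) (exactly one): gasket ∉ Red.
(3): lens matches gasket: lens ∉ Red.
(3): gasket matches lens: gasket ∉ Upper.
Suppose dial ∈ Upper: no assignment then satisfies all the clues, so dial ∉ Upper.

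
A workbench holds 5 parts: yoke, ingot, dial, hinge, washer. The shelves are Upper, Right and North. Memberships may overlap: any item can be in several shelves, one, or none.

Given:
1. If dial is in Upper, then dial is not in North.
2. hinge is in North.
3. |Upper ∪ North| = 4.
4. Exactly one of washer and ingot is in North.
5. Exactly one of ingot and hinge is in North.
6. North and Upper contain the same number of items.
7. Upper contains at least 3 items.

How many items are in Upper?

3

From (2): hinge ∈ North.
(5) (exactly one): ingot ∉ North.
(4) (exactly one): washer ∈ North.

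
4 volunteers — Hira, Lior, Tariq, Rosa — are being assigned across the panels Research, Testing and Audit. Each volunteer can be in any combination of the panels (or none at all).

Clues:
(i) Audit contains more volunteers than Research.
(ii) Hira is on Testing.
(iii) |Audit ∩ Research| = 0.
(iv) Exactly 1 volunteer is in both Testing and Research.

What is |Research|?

1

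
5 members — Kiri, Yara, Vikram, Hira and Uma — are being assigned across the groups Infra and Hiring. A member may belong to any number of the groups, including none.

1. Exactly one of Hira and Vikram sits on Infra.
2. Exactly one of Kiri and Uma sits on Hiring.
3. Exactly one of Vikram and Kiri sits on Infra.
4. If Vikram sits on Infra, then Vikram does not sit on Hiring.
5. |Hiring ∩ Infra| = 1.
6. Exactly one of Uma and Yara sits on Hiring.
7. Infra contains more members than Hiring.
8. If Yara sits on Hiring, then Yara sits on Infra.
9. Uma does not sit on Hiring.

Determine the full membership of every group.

Infra = {Uma, Vikram, Yara}; Hiring = {Kiri, Yara}

From (9): Uma ∉ Hiring.
(2) (exactly one): Kiri ∈ Hiring.
(6) (exactly one): Yara ∈ Hiring.
(8): Yara ∈ Infra.
Suppose Kiri ∈ Infra: no assignment then satisfies all the clues, so Kiri ∉ Infra.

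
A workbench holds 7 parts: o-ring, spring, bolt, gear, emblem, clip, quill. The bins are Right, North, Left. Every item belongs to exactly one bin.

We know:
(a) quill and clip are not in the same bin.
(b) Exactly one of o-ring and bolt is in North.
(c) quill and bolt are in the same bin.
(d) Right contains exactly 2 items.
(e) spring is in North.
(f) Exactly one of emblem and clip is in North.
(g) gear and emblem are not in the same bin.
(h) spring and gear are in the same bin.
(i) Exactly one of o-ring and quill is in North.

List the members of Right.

Right = {bolt, quill}

From (e): spring ∈ North.
(h): gear matches spring: gear ∉ Right.
(h): gear matches spring: gear ∈ North.
(g): emblem ∉ North.
(f) (exactly one): clip ∈ North.
(a): quill ∉ North.
(c): bolt matches quill: bolt ∉ North.
(i) (exactly one): o-ring ∈ North.
Suppose bolt ∉ Right: no assignment then satisfies all the clues, so bolt ∈ Right.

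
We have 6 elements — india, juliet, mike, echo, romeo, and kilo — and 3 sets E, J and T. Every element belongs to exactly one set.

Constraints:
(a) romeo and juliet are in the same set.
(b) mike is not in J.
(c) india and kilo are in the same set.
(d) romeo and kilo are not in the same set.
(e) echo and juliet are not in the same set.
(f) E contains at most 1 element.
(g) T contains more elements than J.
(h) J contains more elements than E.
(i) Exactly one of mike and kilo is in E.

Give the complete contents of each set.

E = {mike}; J = {juliet, romeo}; T = {echo, india, kilo}

From (b): mike ∉ J.
Suppose india ∈ E: no assignment then satisfies all the clues, so india ∉ E.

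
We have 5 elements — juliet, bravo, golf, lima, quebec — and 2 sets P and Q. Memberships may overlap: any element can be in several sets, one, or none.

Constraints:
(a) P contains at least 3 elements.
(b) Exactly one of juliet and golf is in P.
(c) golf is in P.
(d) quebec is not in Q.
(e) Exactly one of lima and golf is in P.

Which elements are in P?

P = {bravo, golf, quebec}

From (c): golf ∈ P.
From (d): quebec ∉ Q.
(b) (exactly one): juliet ∉ P.
(e) (exactly one): lima ∉ P.
(a): only 3 candidates remain for P, so all are in.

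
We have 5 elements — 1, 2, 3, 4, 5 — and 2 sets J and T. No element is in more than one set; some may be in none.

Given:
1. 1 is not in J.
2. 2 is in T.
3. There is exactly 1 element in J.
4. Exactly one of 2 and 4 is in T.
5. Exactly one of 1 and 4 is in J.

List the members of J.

J = {4}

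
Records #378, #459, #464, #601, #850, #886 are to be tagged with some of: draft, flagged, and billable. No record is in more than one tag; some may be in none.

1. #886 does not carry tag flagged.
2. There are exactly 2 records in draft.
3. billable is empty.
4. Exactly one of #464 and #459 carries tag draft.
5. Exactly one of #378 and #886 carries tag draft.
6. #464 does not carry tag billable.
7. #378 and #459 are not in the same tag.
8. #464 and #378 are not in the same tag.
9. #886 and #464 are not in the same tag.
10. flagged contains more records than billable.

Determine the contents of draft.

draft = {#459, #886}

From (1): #886 ∉ flagged.
From (6): #464 ∉ billable.
(3): billable already has 0, so the rest are out.
Suppose #378 ∈ draft: no assignment then satisfies all the clues, so #378 ∉ draft.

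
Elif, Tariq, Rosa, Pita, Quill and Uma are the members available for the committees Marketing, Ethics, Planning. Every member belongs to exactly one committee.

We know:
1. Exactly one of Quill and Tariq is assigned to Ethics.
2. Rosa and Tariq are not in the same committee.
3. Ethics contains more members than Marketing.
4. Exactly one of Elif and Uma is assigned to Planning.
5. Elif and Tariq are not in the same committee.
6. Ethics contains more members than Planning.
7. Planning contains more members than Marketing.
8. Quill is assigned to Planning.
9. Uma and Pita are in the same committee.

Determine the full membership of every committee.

Marketing = {Rosa}; Ethics = {Pita, Tariq, Uma}; Planning = {Elif, Quill}

From (8): Quill ∈ Planning.
(1) (exactly one): Tariq ∈ Ethics.
(2): Rosa ∉ Ethics.
(5): Elif ∉ Ethics.
Suppose Elif ∈ Marketing: no assignment then satisfies all the clues, so Elif ∉ Marketing.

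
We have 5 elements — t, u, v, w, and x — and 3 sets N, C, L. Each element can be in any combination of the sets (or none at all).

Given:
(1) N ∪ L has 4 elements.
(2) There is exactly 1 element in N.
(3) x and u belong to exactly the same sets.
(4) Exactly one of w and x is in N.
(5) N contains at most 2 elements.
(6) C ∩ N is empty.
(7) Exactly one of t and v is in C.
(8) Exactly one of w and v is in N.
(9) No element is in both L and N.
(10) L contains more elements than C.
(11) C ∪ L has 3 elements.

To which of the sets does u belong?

u: L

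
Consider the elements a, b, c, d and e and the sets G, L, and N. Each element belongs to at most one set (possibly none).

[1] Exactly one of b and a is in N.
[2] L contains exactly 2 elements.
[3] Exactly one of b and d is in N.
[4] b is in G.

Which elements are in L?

L = {c, e}

From (4): b ∈ G.
(1) (exactly one): a ∈ N.
(3) (exactly one): d ∈ N.
(2): only 2 candidates remain for L, so all are in.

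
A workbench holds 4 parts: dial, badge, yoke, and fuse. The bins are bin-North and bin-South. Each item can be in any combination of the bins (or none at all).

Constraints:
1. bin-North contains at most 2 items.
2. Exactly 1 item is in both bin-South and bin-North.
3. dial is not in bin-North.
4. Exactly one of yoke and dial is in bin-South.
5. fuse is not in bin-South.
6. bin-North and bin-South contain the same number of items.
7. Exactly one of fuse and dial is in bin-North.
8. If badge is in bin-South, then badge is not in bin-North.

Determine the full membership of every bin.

bin-North = {fuse, yoke}; bin-South = {badge, yoke}

From (3): dial ∉ bin-North.
From (5): fuse ∉ bin-South.
(7) (exactly one): fuse ∈ bin-North.
Suppose dial ∈ bin-South: no assignment then satisfies all the clues, so dial ∉ bin-South.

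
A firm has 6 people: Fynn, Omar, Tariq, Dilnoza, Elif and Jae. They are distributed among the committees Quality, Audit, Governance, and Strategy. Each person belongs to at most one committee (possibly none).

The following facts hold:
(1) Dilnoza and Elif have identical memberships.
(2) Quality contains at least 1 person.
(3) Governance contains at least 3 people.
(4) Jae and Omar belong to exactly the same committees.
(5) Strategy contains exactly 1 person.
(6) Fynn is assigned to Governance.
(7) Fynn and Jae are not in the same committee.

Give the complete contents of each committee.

Quality = {Jae, Omar}; Audit = {}; Governance = {Dilnoza, Elif, Fynn}; Strategy = {Tariq}

From (6): Fynn ∈ Governance.
(7): Jae ∉ Governance.
(4): Omar matches Jae: Omar ∉ Governance.
Suppose Omar ∉ Quality: no assignment then satisfies all the clues, so Omar ∈ Quality.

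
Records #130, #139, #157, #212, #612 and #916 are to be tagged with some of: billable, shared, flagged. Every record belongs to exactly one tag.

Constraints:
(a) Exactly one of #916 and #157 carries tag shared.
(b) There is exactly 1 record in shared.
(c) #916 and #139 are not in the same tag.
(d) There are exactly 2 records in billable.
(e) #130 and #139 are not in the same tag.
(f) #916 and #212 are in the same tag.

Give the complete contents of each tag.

billable = {#139, #612}; shared = {#157}; flagged = {#130, #212, #916}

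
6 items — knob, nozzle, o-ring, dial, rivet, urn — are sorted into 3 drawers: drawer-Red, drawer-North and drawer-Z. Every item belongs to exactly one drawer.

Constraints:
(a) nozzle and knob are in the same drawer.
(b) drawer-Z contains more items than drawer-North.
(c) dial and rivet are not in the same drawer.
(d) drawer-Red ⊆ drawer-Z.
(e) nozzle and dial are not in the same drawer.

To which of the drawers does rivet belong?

rivet: drawer-Z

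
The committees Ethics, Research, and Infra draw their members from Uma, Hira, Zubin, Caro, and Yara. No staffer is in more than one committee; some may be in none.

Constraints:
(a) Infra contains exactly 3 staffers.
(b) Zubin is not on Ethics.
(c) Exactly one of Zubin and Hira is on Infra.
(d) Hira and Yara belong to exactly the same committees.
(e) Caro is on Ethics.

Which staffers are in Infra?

Infra = {Hira, Uma, Yara}

From (b): Zubin ∉ Ethics.
From (e): Caro ∈ Ethics.
Suppose Uma ∉ Infra: no assignment then satisfies all the clues, so Uma ∈ Infra.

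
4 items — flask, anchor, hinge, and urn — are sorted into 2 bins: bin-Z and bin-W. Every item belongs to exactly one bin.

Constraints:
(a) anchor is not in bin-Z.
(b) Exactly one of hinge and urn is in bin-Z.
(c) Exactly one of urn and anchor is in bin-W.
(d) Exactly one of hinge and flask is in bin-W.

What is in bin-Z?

From (a): anchor ∉ bin-Z.
Only one bin left: anchor ∈ bin-W.
(c) (exactly one): urn ∉ bin-W.
Only one bin left: urn ∈ bin-Z.
(b) (exactly one): hinge ∉ bin-Z.
Only one bin left: hinge ∈ bin-W.
(d) (exactly one): flask ∉ bin-W.
Only one bin left: flask ∈ bin-Z.

bin-Z = {flask, urn}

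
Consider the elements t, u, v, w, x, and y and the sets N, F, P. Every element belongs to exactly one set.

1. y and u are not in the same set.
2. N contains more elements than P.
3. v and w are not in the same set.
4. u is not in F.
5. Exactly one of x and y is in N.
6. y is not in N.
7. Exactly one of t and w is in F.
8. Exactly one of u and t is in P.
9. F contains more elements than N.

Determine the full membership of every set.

N = {w, x}; F = {t, v, y}; P = {u}

From (4): u ∉ F.
From (6): y ∉ N.
(5) (exactly one): x ∈ N.
Suppose t ∈ N: no assignment then satisfies all the clues, so t ∉ N.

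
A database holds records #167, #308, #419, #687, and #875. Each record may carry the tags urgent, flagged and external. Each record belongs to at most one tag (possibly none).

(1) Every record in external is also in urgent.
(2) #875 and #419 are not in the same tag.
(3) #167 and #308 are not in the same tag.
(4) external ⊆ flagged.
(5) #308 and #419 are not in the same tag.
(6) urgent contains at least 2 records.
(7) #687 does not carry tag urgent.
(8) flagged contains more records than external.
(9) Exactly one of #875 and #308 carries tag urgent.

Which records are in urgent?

urgent = {#167, #875}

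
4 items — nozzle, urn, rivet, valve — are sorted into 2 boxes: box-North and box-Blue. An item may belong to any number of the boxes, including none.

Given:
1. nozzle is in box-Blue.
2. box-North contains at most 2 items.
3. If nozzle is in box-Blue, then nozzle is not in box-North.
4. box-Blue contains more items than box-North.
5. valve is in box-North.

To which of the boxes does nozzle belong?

From (1): nozzle ∈ box-Blue.
From (5): valve ∈ box-North.
(3): nozzle ∉ box-North.

nozzle: box-Blue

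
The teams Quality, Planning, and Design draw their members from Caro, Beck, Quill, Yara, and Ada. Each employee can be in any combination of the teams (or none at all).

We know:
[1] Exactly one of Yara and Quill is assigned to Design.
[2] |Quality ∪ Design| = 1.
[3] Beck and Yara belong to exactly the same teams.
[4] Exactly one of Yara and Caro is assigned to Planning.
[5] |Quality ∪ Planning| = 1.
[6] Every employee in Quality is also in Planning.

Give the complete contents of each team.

Quality = {}; Planning = {Caro}; Design = {Quill}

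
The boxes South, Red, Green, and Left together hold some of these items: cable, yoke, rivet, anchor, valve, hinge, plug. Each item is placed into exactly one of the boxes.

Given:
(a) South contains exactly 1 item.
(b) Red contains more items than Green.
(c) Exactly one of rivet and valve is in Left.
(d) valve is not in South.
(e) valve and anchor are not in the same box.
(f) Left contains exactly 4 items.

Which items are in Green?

Green = {}

From (d): valve ∉ South.
Suppose cable ∈ Green: no assignment then satisfies all the clues, so cable ∉ Green.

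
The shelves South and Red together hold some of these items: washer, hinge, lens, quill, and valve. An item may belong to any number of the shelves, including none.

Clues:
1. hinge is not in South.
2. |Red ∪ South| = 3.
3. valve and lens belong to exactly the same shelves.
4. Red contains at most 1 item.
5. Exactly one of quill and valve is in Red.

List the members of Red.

Red = {quill}

From (1): hinge ∉ South.
Suppose washer ∈ Red: no assignment then satisfies all the clues, so washer ∉ Red.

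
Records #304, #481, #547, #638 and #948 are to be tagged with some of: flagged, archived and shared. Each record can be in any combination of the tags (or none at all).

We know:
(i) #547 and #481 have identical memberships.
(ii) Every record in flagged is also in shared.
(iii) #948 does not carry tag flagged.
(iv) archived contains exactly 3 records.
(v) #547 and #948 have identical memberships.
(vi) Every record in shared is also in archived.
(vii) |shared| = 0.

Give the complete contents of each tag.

flagged = {}; archived = {#481, #547, #948}; shared = {}

From (iii): #948 ∉ flagged.
(v): #547 matches #948: #547 ∉ flagged.
(vii): shared already has 0, so the rest are out.
(i): #481 matches #547: #481 ∉ flagged.
(ii) contrapositive: #304 ∉ flagged.
(ii) contrapositive: #638 ∉ flagged.
Suppose #304 ∈ archived: no assignment then satisfies all the clues, so #304 ∉ archived.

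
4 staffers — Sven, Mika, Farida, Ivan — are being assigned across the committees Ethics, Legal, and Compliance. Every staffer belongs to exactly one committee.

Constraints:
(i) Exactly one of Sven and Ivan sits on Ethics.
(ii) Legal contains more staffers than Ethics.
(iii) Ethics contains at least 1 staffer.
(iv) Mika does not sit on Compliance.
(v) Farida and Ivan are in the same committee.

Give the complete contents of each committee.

Ethics = {Sven}; Legal = {Farida, Ivan, Mika}; Compliance = {}

From (iv): Mika ∉ Compliance.
Suppose Sven ∉ Ethics: no assignment then satisfies all the clues, so Sven ∈ Ethics.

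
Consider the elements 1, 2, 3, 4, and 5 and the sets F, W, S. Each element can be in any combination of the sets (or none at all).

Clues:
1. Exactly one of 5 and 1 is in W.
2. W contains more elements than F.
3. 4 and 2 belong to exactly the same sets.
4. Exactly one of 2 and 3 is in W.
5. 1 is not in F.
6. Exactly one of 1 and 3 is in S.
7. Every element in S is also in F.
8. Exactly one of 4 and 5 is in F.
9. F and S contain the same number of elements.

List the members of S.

S = {3, 5}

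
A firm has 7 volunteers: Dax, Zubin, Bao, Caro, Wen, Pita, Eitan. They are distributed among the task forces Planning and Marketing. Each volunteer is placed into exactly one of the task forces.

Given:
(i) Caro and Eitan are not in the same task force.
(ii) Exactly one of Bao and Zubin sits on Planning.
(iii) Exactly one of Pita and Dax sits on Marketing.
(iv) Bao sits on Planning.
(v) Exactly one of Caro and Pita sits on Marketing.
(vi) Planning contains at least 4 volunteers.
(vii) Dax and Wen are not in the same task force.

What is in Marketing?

Marketing = {Caro, Dax, Zubin}

From (iv): Bao ∈ Planning.
(ii) (exactly one): Zubin ∉ Planning.
Only one task force left: Zubin ∈ Marketing.
Suppose Dax ∉ Marketing: no assignment then satisfies all the clues, so Dax ∈ Marketing.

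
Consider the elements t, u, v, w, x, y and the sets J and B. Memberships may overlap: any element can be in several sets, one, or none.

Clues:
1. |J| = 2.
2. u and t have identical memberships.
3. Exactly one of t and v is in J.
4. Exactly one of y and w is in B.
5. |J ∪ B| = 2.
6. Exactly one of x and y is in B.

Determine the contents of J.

J = {v, y}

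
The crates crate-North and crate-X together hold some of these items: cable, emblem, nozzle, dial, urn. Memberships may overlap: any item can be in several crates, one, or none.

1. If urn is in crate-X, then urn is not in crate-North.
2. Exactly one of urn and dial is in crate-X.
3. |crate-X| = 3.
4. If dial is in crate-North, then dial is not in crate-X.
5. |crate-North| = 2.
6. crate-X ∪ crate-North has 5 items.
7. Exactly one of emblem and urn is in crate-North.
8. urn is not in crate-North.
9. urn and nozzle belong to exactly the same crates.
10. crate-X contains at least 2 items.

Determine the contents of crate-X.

crate-X = {cable, nozzle, urn}

From (8): urn ∉ crate-North.
(7) (exactly one): emblem ∈ crate-North.
(9): nozzle matches urn: nozzle ∉ crate-North.
Suppose cable ∉ crate-X: no assignment then satisfies all the clues, so cable ∈ crate-X.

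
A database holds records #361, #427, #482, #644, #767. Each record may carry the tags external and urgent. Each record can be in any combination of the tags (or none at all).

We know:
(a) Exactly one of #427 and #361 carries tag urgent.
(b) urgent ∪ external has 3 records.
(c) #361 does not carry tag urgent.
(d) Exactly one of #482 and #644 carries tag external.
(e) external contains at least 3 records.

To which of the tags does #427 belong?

From (c): #361 ∉ urgent.
(a) (exactly one): #427 ∈ urgent.
Suppose #427 ∉ external: no assignment then satisfies all the clues, so #427 ∈ external.

#427: external, urgent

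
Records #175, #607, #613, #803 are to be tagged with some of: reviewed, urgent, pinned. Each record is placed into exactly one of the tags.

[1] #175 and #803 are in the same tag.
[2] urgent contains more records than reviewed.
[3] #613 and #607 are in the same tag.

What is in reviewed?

reviewed = {}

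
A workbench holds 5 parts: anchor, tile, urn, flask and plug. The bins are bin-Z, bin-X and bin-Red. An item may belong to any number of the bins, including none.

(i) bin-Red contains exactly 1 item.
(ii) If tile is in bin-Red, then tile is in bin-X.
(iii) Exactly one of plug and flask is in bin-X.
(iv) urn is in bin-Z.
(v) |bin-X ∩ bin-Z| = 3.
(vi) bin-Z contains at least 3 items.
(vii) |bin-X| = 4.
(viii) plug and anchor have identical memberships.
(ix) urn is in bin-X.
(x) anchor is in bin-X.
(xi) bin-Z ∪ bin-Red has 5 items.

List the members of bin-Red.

bin-Red = {tile}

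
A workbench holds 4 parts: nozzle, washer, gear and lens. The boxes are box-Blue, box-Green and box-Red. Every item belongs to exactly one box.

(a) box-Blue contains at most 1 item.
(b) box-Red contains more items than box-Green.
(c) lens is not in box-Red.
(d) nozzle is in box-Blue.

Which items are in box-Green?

box-Green = {lens}

From (c): lens ∉ box-Red.
From (d): nozzle ∈ box-Blue.
(a): box-Blue already has 1, so the rest are out.
Only one box left: lens ∈ box-Green.
Suppose washer ∈ box-Green: no assignment then satisfies all the clues, so washer ∉ box-Green.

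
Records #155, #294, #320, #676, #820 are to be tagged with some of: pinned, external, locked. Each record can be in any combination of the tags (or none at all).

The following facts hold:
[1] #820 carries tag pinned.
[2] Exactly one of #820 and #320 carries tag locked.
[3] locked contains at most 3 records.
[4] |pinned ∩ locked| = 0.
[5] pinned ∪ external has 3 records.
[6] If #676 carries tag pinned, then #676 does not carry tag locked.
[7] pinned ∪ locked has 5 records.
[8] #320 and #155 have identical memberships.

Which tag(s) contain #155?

#155: locked

From (1): #820 ∈ pinned.
Suppose #155 ∈ pinned: no assignment then satisfies all the clues, so #155 ∉ pinned.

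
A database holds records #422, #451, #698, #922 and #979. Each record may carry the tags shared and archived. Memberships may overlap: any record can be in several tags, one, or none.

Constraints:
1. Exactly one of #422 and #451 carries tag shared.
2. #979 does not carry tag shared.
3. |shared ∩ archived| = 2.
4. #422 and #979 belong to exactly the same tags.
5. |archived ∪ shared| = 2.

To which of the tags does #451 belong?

#451: archived, shared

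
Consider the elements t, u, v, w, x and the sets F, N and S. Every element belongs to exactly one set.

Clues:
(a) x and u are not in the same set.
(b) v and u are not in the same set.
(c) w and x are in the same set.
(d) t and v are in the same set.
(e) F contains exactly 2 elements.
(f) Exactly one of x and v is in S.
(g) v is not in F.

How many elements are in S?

From (g): v ∉ F.
(d): t matches v: t ∉ F.
Suppose t ∈ N: no assignment then satisfies all the clues, so t ∉ N.

2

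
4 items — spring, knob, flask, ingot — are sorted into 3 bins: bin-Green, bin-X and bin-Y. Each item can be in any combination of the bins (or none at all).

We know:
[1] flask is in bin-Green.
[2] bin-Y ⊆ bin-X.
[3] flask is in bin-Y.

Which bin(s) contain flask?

From (1): flask ∈ bin-Green.
From (3): flask ∈ bin-Y.
(2) with flask ∈ bin-Y: flask ∈ bin-X.

flask: bin-Green, bin-X, bin-Y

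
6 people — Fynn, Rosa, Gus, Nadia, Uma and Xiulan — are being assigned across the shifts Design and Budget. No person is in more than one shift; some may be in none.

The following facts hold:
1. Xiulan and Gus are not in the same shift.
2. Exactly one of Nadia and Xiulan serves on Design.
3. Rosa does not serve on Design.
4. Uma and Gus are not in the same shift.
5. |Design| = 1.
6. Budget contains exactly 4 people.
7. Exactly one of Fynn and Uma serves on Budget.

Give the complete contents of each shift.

Design = {Xiulan}; Budget = {Fynn, Gus, Nadia, Rosa}

From (3): Rosa ∉ Design.
Suppose Fynn ∈ Design: no assignment then satisfies all the clues, so Fynn ∉ Design.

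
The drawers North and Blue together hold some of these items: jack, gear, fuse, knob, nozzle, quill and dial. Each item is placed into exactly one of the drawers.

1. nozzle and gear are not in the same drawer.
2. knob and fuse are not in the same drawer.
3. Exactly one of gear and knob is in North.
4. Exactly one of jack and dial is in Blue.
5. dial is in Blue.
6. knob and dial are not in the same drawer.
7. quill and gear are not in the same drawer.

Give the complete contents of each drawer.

North = {jack, knob, nozzle, quill}; Blue = {dial, fuse, gear}

From (5): dial ∈ Blue.
(4) (exactly one): jack ∉ Blue.
(6): knob ∉ Blue.
Only one drawer left: jack ∈ North.
Only one drawer left: knob ∈ North.
(2): fuse ∉ North.
(3) (exactly one): gear ∉ North.
Only one drawer left: gear ∈ Blue.
Only one drawer left: fuse ∈ Blue.
(1): nozzle ∉ Blue.
(7): quill ∉ Blue.
Only one drawer left: quill ∈ North.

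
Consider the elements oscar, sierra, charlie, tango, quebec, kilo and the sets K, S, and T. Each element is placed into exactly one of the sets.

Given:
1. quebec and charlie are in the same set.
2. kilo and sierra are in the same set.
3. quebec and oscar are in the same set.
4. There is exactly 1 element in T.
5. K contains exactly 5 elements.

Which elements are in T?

T = {tango}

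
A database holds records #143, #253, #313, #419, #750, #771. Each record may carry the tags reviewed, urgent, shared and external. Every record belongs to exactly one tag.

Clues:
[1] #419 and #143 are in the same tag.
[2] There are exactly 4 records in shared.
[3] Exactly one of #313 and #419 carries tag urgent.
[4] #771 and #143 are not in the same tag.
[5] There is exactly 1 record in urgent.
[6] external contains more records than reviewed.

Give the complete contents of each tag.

reviewed = {}; urgent = {#313}; shared = {#143, #253, #419, #750}; external = {#771}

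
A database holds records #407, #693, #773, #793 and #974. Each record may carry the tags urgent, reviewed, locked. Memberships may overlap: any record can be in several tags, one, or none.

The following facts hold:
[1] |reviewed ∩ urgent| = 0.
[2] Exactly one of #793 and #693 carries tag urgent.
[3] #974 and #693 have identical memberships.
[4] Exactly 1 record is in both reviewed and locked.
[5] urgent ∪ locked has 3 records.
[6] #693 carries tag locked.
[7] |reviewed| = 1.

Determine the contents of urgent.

urgent = {#693, #974}

From (6): #693 ∈ locked.
(3): #974 matches #693: #974 ∈ locked.
Suppose #407 ∈ urgent: no assignment then satisfies all the clues, so #407 ∉ urgent.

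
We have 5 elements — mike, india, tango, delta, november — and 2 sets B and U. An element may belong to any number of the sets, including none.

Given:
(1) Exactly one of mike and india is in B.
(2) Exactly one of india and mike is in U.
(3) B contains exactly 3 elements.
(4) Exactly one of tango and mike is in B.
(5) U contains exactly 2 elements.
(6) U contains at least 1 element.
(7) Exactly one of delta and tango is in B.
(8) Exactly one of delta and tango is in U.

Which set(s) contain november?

november: B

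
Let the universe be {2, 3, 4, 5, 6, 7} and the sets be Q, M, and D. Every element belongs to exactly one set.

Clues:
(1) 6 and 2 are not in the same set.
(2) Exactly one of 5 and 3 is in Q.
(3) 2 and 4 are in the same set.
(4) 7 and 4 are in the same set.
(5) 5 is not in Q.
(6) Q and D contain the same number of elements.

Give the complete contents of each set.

From (5): 5 ∉ Q.
(2) (exactly one): 3 ∈ Q.
Suppose 2 ∈ Q: no assignment then satisfies all the clues, so 2 ∉ Q.

Q = {3}; M = {2, 4, 5, 7}; D = {6}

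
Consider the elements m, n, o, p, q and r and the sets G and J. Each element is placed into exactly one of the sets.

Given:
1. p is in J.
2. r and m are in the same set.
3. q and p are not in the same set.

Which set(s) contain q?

From (1): p ∈ J.
(3): q ∉ J.
Only one set left: q ∈ G.

q: G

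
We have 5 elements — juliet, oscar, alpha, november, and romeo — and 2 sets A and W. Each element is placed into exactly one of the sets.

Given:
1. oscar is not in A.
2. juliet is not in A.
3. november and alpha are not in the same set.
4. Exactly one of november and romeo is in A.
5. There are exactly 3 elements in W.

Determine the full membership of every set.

A = {alpha, romeo}; W = {juliet, november, oscar}

From (1): oscar ∉ A.
From (2): juliet ∉ A.
Only one set left: juliet ∈ W.
Only one set left: oscar ∈ W.
Suppose alpha ∉ A: no assignment then satisfies all the clues, so alpha ∈ A.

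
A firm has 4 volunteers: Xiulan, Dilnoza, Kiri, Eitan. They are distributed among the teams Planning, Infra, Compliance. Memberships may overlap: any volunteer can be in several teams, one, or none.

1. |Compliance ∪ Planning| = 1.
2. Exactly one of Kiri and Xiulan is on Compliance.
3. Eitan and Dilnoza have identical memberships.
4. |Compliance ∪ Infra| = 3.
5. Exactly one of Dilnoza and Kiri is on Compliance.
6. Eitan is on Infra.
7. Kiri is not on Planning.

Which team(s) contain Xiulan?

Xiulan: none

From (6): Eitan ∈ Infra.
From (7): Kiri ∉ Planning.
(3): Dilnoza matches Eitan: Dilnoza ∈ Infra.
Suppose Xiulan ∈ Planning: no assignment then satisfies all the clues, so Xiulan ∉ Planning.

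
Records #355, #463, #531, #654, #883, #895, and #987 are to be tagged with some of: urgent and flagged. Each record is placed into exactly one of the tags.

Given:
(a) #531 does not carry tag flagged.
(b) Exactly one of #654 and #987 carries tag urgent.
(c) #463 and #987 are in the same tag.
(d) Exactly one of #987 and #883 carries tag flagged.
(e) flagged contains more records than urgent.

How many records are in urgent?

From (a): #531 ∉ flagged.
Only one tag left: #531 ∈ urgent.
Suppose #355 ∈ urgent: no assignment then satisfies all the clues, so #355 ∉ urgent.

3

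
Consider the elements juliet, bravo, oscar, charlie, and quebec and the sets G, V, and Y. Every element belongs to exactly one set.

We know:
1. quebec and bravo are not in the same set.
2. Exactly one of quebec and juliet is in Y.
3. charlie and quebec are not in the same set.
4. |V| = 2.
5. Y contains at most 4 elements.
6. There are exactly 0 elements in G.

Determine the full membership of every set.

G = {}; V = {oscar, quebec}; Y = {bravo, charlie, juliet}

(6): G already has 0, so the rest are out.
Suppose juliet ∈ V: no assignment then satisfies all the clues, so juliet ∉ V.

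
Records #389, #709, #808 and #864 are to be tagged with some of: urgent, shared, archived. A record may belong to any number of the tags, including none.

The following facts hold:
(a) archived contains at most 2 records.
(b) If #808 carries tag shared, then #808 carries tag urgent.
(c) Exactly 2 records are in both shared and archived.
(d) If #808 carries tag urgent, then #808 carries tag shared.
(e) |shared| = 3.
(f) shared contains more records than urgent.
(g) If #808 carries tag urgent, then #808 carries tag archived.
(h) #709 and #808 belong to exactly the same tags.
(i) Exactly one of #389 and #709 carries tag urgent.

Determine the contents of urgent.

urgent = {#709, #808}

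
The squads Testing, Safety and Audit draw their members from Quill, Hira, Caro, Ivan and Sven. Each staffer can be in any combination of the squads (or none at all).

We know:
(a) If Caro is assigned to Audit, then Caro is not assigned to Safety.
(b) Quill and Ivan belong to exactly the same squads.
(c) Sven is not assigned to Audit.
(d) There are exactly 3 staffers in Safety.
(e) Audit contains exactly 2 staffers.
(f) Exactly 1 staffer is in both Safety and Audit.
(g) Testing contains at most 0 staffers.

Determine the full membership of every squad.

Testing = {}; Safety = {Hira, Ivan, Quill}; Audit = {Caro, Hira}

From (c): Sven ∉ Audit.
(g): Testing already has 0, so the rest are out.
Suppose Quill ∉ Safety: no assignment then satisfies all the clues, so Quill ∈ Safety.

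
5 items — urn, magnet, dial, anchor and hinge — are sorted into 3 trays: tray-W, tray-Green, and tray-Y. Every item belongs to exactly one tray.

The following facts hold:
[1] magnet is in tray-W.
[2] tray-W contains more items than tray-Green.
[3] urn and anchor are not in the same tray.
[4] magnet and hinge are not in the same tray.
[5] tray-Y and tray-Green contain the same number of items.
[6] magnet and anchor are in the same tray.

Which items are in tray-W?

From (1): magnet ∈ tray-W.
(4): hinge ∉ tray-W.
(6): anchor matches magnet: anchor ∈ tray-W.
(3): urn ∉ tray-W.
Suppose dial ∉ tray-W: no assignment then satisfies all the clues, so dial ∈ tray-W.

tray-W = {anchor, dial, magnet}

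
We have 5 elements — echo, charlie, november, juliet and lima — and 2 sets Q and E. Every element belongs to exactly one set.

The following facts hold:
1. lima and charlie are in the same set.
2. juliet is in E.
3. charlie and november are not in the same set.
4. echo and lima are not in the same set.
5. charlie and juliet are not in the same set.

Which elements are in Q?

From (2): juliet ∈ E.
(5): charlie ∉ E.
Only one set left: charlie ∈ Q.
(1): lima matches charlie: lima ∈ Q.
(3): november ∉ Q.
(4): echo ∉ Q.
Only one set left: echo ∈ E.
Only one set left: november ∈ E.

Q = {charlie, lima}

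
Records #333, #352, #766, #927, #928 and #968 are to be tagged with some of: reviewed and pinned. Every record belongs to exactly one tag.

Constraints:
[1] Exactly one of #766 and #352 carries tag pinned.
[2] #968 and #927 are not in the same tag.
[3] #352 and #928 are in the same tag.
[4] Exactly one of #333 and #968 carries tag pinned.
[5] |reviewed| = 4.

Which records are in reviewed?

reviewed = {#333, #352, #927, #928}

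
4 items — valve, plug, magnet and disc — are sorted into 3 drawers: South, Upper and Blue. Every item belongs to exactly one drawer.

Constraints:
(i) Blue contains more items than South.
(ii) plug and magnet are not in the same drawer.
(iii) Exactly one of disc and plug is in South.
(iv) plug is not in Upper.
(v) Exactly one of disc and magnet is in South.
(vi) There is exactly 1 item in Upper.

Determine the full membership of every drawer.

South = {disc}; Upper = {magnet}; Blue = {plug, valve}

From (iv): plug ∉ Upper.
Suppose valve ∈ South: no assignment then satisfies all the clues, so valve ∉ South.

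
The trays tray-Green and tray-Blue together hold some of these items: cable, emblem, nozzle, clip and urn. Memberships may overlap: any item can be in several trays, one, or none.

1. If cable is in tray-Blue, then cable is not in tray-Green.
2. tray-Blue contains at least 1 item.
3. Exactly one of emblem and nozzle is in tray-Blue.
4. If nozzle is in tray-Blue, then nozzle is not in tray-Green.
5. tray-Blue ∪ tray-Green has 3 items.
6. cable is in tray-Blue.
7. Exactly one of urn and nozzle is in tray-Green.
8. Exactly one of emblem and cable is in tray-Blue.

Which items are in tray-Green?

tray-Green = {urn}

From (6): cable ∈ tray-Blue.
(1): cable ∉ tray-Green.
(8) (exactly one): emblem ∉ tray-Blue.
(3) (exactly one): nozzle ∈ tray-Blue.
(4): nozzle ∉ tray-Green.
(7) (exactly one): urn ∈ tray-Green.
Suppose emblem ∈ tray-Green: no assignment then satisfies all the clues, so emblem ∉ tray-Green.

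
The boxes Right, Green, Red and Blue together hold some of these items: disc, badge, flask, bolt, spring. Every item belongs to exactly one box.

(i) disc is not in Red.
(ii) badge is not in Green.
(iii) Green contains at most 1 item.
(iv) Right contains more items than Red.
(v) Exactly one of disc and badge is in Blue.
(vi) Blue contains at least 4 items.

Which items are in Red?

Red = {}

From (i): disc ∉ Red.
From (ii): badge ∉ Green.
Suppose badge ∈ Red: no assignment then satisfies all the clues, so badge ∉ Red.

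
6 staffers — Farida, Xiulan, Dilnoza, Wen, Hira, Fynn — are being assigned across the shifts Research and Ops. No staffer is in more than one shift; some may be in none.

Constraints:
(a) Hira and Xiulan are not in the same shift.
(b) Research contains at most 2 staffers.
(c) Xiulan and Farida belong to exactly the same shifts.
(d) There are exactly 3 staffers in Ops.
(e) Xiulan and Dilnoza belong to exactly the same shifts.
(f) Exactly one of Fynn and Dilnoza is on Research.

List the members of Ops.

Ops = {Dilnoza, Farida, Xiulan}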